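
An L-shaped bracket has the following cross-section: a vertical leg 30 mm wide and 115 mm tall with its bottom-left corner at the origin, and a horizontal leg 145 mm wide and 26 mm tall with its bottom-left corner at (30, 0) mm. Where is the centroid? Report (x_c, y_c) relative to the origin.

vertical leg: A = 30 × 115 = 3450.00, centroid at (15.00, 57.50).
horizontal leg: A = 145 × 26 = 3770.00, centroid at (102.50, 13.00).
ΣA = 7220.00 mm²
ΣAx_c = (3450.00)(15.00) + (3770.00)(102.50) = 438175.00 mm³
ΣAy_c = (3450.00)(57.50) + (3770.00)(13.00) = 247385.00 mm³
x_c = 438175.00 / 7220.00 = 60.69 mm
y_c = 247385.00 / 7220.00 = 34.26 mm

x_c = 60.69 mm, y_c = 34.26 mm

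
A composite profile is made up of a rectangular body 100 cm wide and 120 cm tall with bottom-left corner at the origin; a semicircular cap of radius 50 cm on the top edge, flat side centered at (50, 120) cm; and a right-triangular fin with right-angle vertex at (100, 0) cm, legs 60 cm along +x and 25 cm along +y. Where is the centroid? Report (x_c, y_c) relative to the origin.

x_c = 53.15 cm, y_c = 76.80 cm

rectangular body: A = 100 × 120 = 12000.00, centroid at (50.00, 60.00).
semicircular top: A = ½π·50² = 3926.99, centroid at (50.00, 141.22).
triangular fin: A = ½·60·25 = 750.00, centroid at (120.00, 8.33).
ΣA = 16676.99 cm², ΣAx_c = 886349.54 cm³, ΣAy_c = 1280822.23 cm³.
x_c = 886349.54/16676.99 = 53.15 cm; y_c = 1280822.23/16676.99 = 76.80 cm.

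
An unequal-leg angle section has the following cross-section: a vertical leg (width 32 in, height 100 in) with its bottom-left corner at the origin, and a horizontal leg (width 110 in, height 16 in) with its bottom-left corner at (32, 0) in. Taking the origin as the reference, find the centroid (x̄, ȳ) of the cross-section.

x̄ = 41.19 in, ȳ = 35.10 in

vertical leg: A = 32 × 100 = 3200.00, centroid at (16.00, 50.00).
horizontal leg: A = 110 × 16 = 1760.00, centroid at (87.00, 8.00).
ΣA = 4960.00 in²
ΣAx̄ = (3200.00)(16.00) + (1760.00)(87.00) = 204320.00 in³
ΣAȳ = (3200.00)(50.00) + (1760.00)(8.00) = 174080.00 in³
x̄ = 204320.00 / 4960.00 = 41.19 in
ȳ = 174080.00 / 4960.00 = 35.10 in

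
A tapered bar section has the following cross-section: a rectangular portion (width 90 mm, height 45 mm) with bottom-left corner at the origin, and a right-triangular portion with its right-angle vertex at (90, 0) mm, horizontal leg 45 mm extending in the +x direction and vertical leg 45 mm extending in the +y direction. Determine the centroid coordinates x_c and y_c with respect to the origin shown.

x_c = 57.00 mm, y_c = 21.00 mm

rectangular portion: A = 90 × 45 = 4050.00, centroid at (45.00, 22.50).
triangular portion: A = ½·45·45 = 1012.50, centroid at (105.00, 15.00).
ΣA = 5062.50 mm², ΣAx_c = 288562.50 mm³, ΣAy_c = 106312.50 mm³.
x_c = 288562.50/5062.50 = 57.00 mm; y_c = 106312.50/5062.50 = 21.00 mm.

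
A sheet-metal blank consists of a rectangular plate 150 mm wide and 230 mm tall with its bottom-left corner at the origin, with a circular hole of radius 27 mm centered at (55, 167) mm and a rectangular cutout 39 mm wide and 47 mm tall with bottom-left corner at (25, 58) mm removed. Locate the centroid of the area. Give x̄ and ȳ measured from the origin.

x̄ = 78.35 mm, ȳ = 113.10 mm

Part | A | x̄ᵢ | ȳᵢ | A·x̄ᵢ | A·ȳᵢ
plate | 34500.00 | 75.00 | 115.00 | 2587500.00 | 3967500.00
hole 1 | -2290.22 | 55.00 | 167.00 | -125962.16 | -382466.91
hole 2 | -1833.00 | 44.50 | 81.50 | -81568.50 | -149389.50
Σ | 30376.78 |  |  | 2379969.34 | 3435643.59
x̄ = 2379969.34 / 30376.78 = 78.35 mm
ȳ = 3435643.59 / 30376.78 = 113.10 mm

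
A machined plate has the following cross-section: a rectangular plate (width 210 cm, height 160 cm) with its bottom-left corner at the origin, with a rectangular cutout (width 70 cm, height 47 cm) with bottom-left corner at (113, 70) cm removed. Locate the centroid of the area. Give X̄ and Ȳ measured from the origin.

X̄ = 100.33 cm, Ȳ = 78.53 cm

plate: A = 210 × 160 = 33600.00, centroid at (105.00, 80.00).
hole: A = −(70 × 47) = -3290.00, centroid at (148.00, 93.50).
ΣA = 30310.00 cm²
ΣAX̄ = (33600.00)(105.00) + (-3290.00)(148.00) = 3041080.00 cm³
ΣAȲ = (33600.00)(80.00) + (-3290.00)(93.50) = 2380385.00 cm³
X̄ = 3041080.00 / 30310.00 = 100.33 cm
Ȳ = 2380385.00 / 30310.00 = 78.53 cm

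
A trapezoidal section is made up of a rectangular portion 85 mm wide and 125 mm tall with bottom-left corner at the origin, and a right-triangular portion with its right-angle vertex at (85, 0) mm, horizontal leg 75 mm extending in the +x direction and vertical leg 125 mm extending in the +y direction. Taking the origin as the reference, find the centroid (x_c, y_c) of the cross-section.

rectangular portion: A = 85 × 125 = 10625.00, centroid at (42.50, 62.50).
triangular portion: A = ½·75·125 = 4687.50, centroid at (110.00, 41.67).
ΣA = 15312.50 mm²
ΣAx_c = (10625.00)(42.50) + (4687.50)(110.00) = 967187.50 mm³
ΣAy_c = (10625.00)(62.50) + (4687.50)(41.67) = 859375.00 mm³
x_c = 967187.50 / 15312.50 = 63.16 mm
y_c = 859375.00 / 15312.50 = 56.12 mm

x_c = 63.16 mm, y_c = 56.12 mm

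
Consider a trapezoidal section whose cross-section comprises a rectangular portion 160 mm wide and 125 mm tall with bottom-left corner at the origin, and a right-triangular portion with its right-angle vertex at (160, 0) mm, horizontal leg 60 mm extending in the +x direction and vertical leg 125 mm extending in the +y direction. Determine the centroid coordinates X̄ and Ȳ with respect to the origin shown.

X̄ = 95.79 mm, Ȳ = 59.21 mm

rectangular portion: A = 160 × 125 = 20000.00, centroid at (80.00, 62.50).
triangular portion: A = ½·60·125 = 3750.00, centroid at (180.00, 41.67).
ΣA = 23750.00 mm²
ΣAX̄ = (20000.00)(80.00) + (3750.00)(180.00) = 2275000.00 mm³
ΣAȲ = (20000.00)(62.50) + (3750.00)(41.67) = 1406250.00 mm³
X̄ = 2275000.00 / 23750.00 = 95.79 mm
Ȳ = 1406250.00 / 23750.00 = 59.21 mm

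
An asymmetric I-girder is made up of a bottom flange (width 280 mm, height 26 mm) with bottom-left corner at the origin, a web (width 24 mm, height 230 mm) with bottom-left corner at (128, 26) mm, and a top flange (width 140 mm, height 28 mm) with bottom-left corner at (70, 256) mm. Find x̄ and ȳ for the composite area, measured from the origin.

x̄ = 140.00 mm, ȳ = 115.51 mm

bottom flange: A = 280 × 26 = 7280.00, centroid at (140.00, 13.00).
web: A = 24 × 230 = 5520.00, centroid at (140.00, 141.00).
top flange: A = 140 × 28 = 3920.00, centroid at (140.00, 270.00).
ΣA = 16720.00 mm², ΣAx̄ = 2340800.00 mm³, ΣAȳ = 1931360.00 mm³.
x̄ = 2340800.00/16720.00 = 140.00 mm; ȳ = 1931360.00/16720.00 = 115.51 mm.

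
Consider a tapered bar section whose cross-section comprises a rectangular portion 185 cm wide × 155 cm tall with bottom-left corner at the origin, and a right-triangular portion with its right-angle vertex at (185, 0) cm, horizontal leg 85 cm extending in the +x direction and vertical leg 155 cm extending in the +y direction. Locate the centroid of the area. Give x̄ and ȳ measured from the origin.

x̄ = 115.07 cm, ȳ = 72.67 cm

rectangular portion: A = 185 × 155 = 28675.00, centroid at (92.50, 77.50).
triangular portion: A = ½·85·155 = 6587.50, centroid at (213.33, 51.67).
ΣA = 35262.50 cm²
ΣAx̄ = (28675.00)(92.50) + (6587.50)(213.33) = 4057770.83 cm³
ΣAȳ = (28675.00)(77.50) + (6587.50)(51.67) = 2562666.67 cm³
x̄ = 4057770.83 / 35262.50 = 115.07 cm
ȳ = 2562666.67 / 35262.50 = 72.67 cm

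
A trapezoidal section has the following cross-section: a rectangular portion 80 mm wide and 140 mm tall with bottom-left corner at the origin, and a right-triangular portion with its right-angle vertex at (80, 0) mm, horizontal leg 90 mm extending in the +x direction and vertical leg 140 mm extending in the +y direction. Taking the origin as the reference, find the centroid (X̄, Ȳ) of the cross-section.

Part | A | x̄ᵢ | ȳᵢ | A·x̄ᵢ | A·ȳᵢ
rectangular portion | 11200.00 | 40.00 | 70.00 | 448000.00 | 784000.00
triangular portion | 6300.00 | 110.00 | 46.67 | 693000.00 | 294000.00
Σ | 17500.00 |  |  | 1141000.00 | 1078000.00
X̄ = 1141000.00 / 17500.00 = 65.20 mm
Ȳ = 1078000.00 / 17500.00 = 61.60 mm

X̄ = 65.20 mm, Ȳ = 61.60 mm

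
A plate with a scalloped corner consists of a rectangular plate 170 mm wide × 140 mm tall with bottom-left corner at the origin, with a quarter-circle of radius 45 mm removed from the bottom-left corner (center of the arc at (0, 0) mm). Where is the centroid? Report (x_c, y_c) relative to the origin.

x_c = 89.72 mm, y_c = 73.65 mm

Part | A | x̄ᵢ | ȳᵢ | A·x̄ᵢ | A·ȳᵢ
plate | 23800.00 | 85.00 | 70.00 | 2023000.00 | 1666000.00
removed quarter-circle | -1590.43 | 19.10 | 19.10 | -30375.00 | -30375.00
Σ | 22209.57 |  |  | 1992625.00 | 1635625.00
x_c = 1992625.00 / 22209.57 = 89.72 mm
y_c = 1635625.00 / 22209.57 = 73.65 mm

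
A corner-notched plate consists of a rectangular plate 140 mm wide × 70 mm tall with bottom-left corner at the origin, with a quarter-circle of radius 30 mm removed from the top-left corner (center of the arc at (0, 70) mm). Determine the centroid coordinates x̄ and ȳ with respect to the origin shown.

Part | A | x̄ᵢ | ȳᵢ | A·x̄ᵢ | A·ȳᵢ
plate | 9800.00 | 70.00 | 35.00 | 686000.00 | 343000.00
removed quarter-circle | -706.86 | 12.73 | 57.27 | -9000.00 | -40480.08
Σ | 9093.14 |  |  | 677000.00 | 302519.92
x̄ = 677000.00 / 9093.14 = 74.45 mm
ȳ = 302519.92 / 9093.14 = 33.27 mm

x̄ = 74.45 mm, ȳ = 33.27 mm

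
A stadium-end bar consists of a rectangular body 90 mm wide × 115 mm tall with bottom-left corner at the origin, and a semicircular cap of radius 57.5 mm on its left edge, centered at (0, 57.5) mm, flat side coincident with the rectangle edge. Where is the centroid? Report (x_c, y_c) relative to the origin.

x_c = 21.81 mm, y_c = 57.50 mm

rectangular body: A = 90 × 115 = 10350.00, centroid at (45.00, 57.50).
semicircular end: A = ½π·57.5² = 5193.45, centroid at (-24.40, 57.50).
ΣA = 15543.45 mm²
ΣAx_c = (10350.00)(45.00) + (5193.45)(-24.40) = 339010.42 mm³
ΣAy_c = (10350.00)(57.50) + (5193.45)(57.50) = 893748.11 mm³
x_c = 339010.42 / 15543.45 = 21.81 mm
y_c = 893748.11 / 15543.45 = 57.50 mm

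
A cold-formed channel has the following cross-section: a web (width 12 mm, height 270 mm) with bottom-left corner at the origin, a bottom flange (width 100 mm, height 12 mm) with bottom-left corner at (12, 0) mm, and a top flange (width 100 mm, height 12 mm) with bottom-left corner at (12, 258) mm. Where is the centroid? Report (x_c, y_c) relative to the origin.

Part | A | x̄ᵢ | ȳᵢ | A·x̄ᵢ | A·ȳᵢ
web | 3240.00 | 6.00 | 135.00 | 19440.00 | 437400.00
bottom flange | 1200.00 | 62.00 | 6.00 | 74400.00 | 7200.00
top flange | 1200.00 | 62.00 | 264.00 | 74400.00 | 316800.00
Σ | 5640.00 |  |  | 168240.00 | 761400.00
x_c = 168240.00 / 5640.00 = 29.83 mm
y_c = 761400.00 / 5640.00 = 135.00 mm

x_c = 29.83 mm, y_c = 135.00 mm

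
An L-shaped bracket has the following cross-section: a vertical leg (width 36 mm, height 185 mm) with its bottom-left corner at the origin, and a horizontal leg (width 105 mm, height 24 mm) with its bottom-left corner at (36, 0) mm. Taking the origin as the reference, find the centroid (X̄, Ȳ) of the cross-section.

vertical leg: A = 36 × 185 = 6660.00, centroid at (18.00, 92.50).
horizontal leg: A = 105 × 24 = 2520.00, centroid at (88.50, 12.00).
ΣA = 9180.00 mm²
ΣAX̄ = (6660.00)(18.00) + (2520.00)(88.50) = 342900.00 mm³
ΣAȲ = (6660.00)(92.50) + (2520.00)(12.00) = 646290.00 mm³
X̄ = 342900.00 / 9180.00 = 37.35 mm
Ȳ = 646290.00 / 9180.00 = 70.40 mm

X̄ = 37.35 mm, Ȳ = 70.40 mm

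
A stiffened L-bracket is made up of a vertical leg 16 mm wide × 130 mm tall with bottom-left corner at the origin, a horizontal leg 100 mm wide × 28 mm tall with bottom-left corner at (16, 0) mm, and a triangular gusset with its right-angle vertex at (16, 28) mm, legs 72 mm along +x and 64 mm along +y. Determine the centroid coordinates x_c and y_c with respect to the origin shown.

vertical leg: A = 16 × 130 = 2080.00, centroid at (8.00, 65.00).
horizontal leg: A = 100 × 28 = 2800.00, centroid at (66.00, 14.00).
gusset: A = ½·72·64 = 2304.00, centroid at (40.00, 49.33).
ΣA = 7184.00 mm², ΣAx_c = 293600.00 mm³, ΣAy_c = 288064.00 mm³.
x_c = 293600.00/7184.00 = 40.87 mm; y_c = 288064.00/7184.00 = 40.10 mm.

x_c = 40.87 mm, y_c = 40.10 mm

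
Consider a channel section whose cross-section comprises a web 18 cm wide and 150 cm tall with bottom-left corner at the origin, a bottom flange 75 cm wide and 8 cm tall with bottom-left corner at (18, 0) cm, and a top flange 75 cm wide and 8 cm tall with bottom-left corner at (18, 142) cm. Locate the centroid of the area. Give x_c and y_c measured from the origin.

x_c = 23.31 cm, y_c = 75.00 cm

Part | A | x̄ᵢ | ȳᵢ | A·x̄ᵢ | A·ȳᵢ
web | 2700.00 | 9.00 | 75.00 | 24300.00 | 202500.00
bottom flange | 600.00 | 55.50 | 4.00 | 33300.00 | 2400.00
top flange | 600.00 | 55.50 | 146.00 | 33300.00 | 87600.00
Σ | 3900.00 |  |  | 90900.00 | 292500.00
x_c = 90900.00 / 3900.00 = 23.31 cm
y_c = 292500.00 / 3900.00 = 75.00 cm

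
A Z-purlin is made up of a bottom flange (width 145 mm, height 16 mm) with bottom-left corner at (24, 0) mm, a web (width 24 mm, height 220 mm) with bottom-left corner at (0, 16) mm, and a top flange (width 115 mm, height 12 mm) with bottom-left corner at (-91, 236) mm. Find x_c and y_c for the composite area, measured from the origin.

x_c = 26.84 mm, y_c = 113.34 mm

bottom flange: A = 145 × 16 = 2320.00, centroid at (96.50, 8.00).
web: A = 24 × 220 = 5280.00, centroid at (12.00, 126.00).
top flange: A = 115 × 12 = 1380.00, centroid at (-33.50, 242.00).
ΣA = 8980.00 mm²
ΣAx_c = (2320.00)(96.50) + (5280.00)(12.00) + (1380.00)(-33.50) = 241010.00 mm³
ΣAy_c = (2320.00)(8.00) + (5280.00)(126.00) + (1380.00)(242.00) = 1017800.00 mm³
x_c = 241010.00 / 8980.00 = 26.84 mm
y_c = 1017800.00 / 8980.00 = 113.34 mm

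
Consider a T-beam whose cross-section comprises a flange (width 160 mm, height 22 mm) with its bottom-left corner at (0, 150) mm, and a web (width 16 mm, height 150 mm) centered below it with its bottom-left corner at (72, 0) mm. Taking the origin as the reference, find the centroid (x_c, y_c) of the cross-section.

Part | A | x̄ᵢ | ȳᵢ | A·x̄ᵢ | A·ȳᵢ
web | 2400.00 | 80.00 | 75.00 | 192000.00 | 180000.00
flange | 3520.00 | 80.00 | 161.00 | 281600.00 | 566720.00
Σ | 5920.00 |  |  | 473600.00 | 746720.00
x_c = 473600.00 / 5920.00 = 80.00 mm
y_c = 746720.00 / 5920.00 = 126.14 mm

x_c = 80.00 mm, y_c = 126.14 mm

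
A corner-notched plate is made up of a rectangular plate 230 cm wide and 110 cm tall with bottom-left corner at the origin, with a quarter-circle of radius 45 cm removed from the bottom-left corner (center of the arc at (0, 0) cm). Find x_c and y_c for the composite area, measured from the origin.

x_c = 121.43 cm, y_c = 57.41 cm

plate: A = 230 × 110 = 25300.00, centroid at (115.00, 55.00).
removed quarter-circle: A = −¼π·45² = -1590.43, centroid at (19.10, 19.10).
ΣA = 23709.57 cm²
ΣAx_c = (25300.00)(115.00) + (-1590.43)(19.10) = 2879125.00 cm³
ΣAy_c = (25300.00)(55.00) + (-1590.43)(19.10) = 1361125.00 cm³
x_c = 2879125.00 / 23709.57 = 121.43 cm
y_c = 1361125.00 / 23709.57 = 57.41 cm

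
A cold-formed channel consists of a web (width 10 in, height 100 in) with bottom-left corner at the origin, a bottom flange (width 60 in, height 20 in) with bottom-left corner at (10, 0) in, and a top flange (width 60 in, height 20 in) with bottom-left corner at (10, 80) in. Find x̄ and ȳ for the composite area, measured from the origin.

x̄ = 29.71 in, ȳ = 50.00 in

Part | A | x̄ᵢ | ȳᵢ | A·x̄ᵢ | A·ȳᵢ
web | 1000.00 | 5.00 | 50.00 | 5000.00 | 50000.00
bottom flange | 1200.00 | 40.00 | 10.00 | 48000.00 | 12000.00
top flange | 1200.00 | 40.00 | 90.00 | 48000.00 | 108000.00
Σ | 3400.00 |  |  | 101000.00 | 170000.00
x̄ = 101000.00 / 3400.00 = 29.71 in
ȳ = 170000.00 / 3400.00 = 50.00 in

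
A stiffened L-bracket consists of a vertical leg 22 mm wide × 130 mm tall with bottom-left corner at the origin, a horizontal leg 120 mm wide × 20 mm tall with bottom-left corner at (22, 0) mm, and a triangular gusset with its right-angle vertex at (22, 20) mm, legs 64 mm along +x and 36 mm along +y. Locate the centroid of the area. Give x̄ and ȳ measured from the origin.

x̄ = 43.38 mm, ȳ = 38.48 mm

vertical leg: A = 22 × 130 = 2860.00, centroid at (11.00, 65.00).
horizontal leg: A = 120 × 20 = 2400.00, centroid at (82.00, 10.00).
gusset: A = ½·64·36 = 1152.00, centroid at (43.33, 32.00).
ΣA = 6412.00 mm²
ΣAx̄ = (2860.00)(11.00) + (2400.00)(82.00) + (1152.00)(43.33) = 278180.00 mm³
ΣAȳ = (2860.00)(65.00) + (2400.00)(10.00) + (1152.00)(32.00) = 246764.00 mm³
x̄ = 278180.00 / 6412.00 = 43.38 mm
ȳ = 246764.00 / 6412.00 = 38.48 mm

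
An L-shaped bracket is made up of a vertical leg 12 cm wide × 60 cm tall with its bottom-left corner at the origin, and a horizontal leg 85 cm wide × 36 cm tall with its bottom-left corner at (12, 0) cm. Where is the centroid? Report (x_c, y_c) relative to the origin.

x_c = 45.26 cm, y_c = 20.29 cm

Part | A | x̄ᵢ | ȳᵢ | A·x̄ᵢ | A·ȳᵢ
vertical leg | 720.00 | 6.00 | 30.00 | 4320.00 | 21600.00
horizontal leg | 3060.00 | 54.50 | 18.00 | 166770.00 | 55080.00
Σ | 3780.00 |  |  | 171090.00 | 76680.00
x_c = 171090.00 / 3780.00 = 45.26 cm
y_c = 76680.00 / 3780.00 = 20.29 cm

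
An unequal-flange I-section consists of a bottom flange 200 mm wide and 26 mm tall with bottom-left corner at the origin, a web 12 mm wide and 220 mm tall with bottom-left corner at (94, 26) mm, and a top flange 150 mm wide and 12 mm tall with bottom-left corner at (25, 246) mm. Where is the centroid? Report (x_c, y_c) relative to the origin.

x_c = 100.00 mm, y_c = 91.31 mm

bottom flange: A = 200 × 26 = 5200.00, centroid at (100.00, 13.00).
web: A = 12 × 220 = 2640.00, centroid at (100.00, 136.00).
top flange: A = 150 × 12 = 1800.00, centroid at (100.00, 252.00).
ΣA = 9640.00 mm², ΣAx_c = 964000.00 mm³, ΣAy_c = 880240.00 mm³.
x_c = 964000.00/9640.00 = 100.00 mm; y_c = 880240.00/9640.00 = 91.31 mm.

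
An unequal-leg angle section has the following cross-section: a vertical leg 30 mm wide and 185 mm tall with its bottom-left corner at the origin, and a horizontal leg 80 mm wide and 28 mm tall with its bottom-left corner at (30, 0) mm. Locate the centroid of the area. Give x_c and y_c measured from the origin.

vertical leg: A = 30 × 185 = 5550.00, centroid at (15.00, 92.50).
horizontal leg: A = 80 × 28 = 2240.00, centroid at (70.00, 14.00).
ΣA = 7790.00 mm², ΣAx_c = 240050.00 mm³, ΣAy_c = 544735.00 mm³.
x_c = 240050.00/7790.00 = 30.82 mm; y_c = 544735.00/7790.00 = 69.93 mm.

x_c = 30.82 mm, y_c = 69.93 mm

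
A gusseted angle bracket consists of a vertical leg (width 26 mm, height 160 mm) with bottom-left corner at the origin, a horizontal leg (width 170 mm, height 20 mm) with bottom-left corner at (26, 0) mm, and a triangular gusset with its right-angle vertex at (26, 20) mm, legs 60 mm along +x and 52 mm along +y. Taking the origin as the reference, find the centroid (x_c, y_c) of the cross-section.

Part | A | x̄ᵢ | ȳᵢ | A·x̄ᵢ | A·ȳᵢ
vertical leg | 4160.00 | 13.00 | 80.00 | 54080.00 | 332800.00
horizontal leg | 3400.00 | 111.00 | 10.00 | 377400.00 | 34000.00
gusset | 1560.00 | 46.00 | 37.33 | 71760.00 | 58240.00
Σ | 9120.00 |  |  | 503240.00 | 425040.00
x_c = 503240.00 / 9120.00 = 55.18 mm
y_c = 425040.00 / 9120.00 = 46.61 mm

x_c = 55.18 mm, y_c = 46.61 mm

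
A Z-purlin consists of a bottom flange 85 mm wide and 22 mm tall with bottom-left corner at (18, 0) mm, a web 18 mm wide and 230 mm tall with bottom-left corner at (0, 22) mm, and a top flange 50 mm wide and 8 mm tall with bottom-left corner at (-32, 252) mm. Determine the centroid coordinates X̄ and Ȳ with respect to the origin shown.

bottom flange: A = 85 × 22 = 1870.00, centroid at (60.50, 11.00).
web: A = 18 × 230 = 4140.00, centroid at (9.00, 137.00).
top flange: A = 50 × 8 = 400.00, centroid at (-7.00, 256.00).
ΣA = 6410.00 mm²
ΣAX̄ = (1870.00)(60.50) + (4140.00)(9.00) + (400.00)(-7.00) = 147595.00 mm³
ΣAȲ = (1870.00)(11.00) + (4140.00)(137.00) + (400.00)(256.00) = 690150.00 mm³
X̄ = 147595.00 / 6410.00 = 23.03 mm
Ȳ = 690150.00 / 6410.00 = 107.67 mm

X̄ = 23.03 mm, Ȳ = 107.67 mm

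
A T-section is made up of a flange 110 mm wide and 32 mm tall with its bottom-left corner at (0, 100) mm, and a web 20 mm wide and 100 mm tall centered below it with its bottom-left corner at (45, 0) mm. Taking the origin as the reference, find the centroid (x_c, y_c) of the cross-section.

x_c = 55.00 mm, y_c = 92.09 mm

Part | A | x̄ᵢ | ȳᵢ | A·x̄ᵢ | A·ȳᵢ
web | 2000.00 | 55.00 | 50.00 | 110000.00 | 100000.00
flange | 3520.00 | 55.00 | 116.00 | 193600.00 | 408320.00
Σ | 5520.00 |  |  | 303600.00 | 508320.00
x_c = 303600.00 / 5520.00 = 55.00 mm
y_c = 508320.00 / 5520.00 = 92.09 mm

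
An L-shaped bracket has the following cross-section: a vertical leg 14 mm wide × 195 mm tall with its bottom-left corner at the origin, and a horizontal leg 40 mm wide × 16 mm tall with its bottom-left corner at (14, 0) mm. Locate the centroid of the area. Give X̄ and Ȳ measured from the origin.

X̄ = 12.13 mm, Ȳ = 80.50 mm

vertical leg: A = 14 × 195 = 2730.00, centroid at (7.00, 97.50).
horizontal leg: A = 40 × 16 = 640.00, centroid at (34.00, 8.00).
ΣA = 3370.00 mm², ΣAX̄ = 40870.00 mm³, ΣAȲ = 271295.00 mm³.
X̄ = 40870.00/3370.00 = 12.13 mm; Ȳ = 271295.00/3370.00 = 80.50 mm.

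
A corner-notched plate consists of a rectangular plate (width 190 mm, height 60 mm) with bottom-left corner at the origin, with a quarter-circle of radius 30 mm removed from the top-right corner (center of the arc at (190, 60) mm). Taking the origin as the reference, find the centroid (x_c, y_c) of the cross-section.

plate: A = 190 × 60 = 11400.00, centroid at (95.00, 30.00).
removed quarter-circle: A = −¼π·30² = -706.86, centroid at (177.27, 47.27).
ΣA = 10693.14 mm²
ΣAx_c = (11400.00)(95.00) + (-706.86)(177.27) = 957696.91 mm³
ΣAy_c = (11400.00)(30.00) + (-706.86)(47.27) = 308588.50 mm³
x_c = 957696.91 / 10693.14 = 89.56 mm
y_c = 308588.50 / 10693.14 = 28.86 mm

x_c = 89.56 mm, y_c = 28.86 mm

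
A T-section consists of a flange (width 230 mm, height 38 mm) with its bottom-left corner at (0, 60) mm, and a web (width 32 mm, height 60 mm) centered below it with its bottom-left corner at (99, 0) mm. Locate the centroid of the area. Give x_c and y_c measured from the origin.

web: A = 32 × 60 = 1920.00, centroid at (115.00, 30.00).
flange: A = 230 × 38 = 8740.00, centroid at (115.00, 79.00).
ΣA = 10660.00 mm²
ΣAx_c = (1920.00)(115.00) + (8740.00)(115.00) = 1225900.00 mm³
ΣAy_c = (1920.00)(30.00) + (8740.00)(79.00) = 748060.00 mm³
x_c = 1225900.00 / 10660.00 = 115.00 mm
y_c = 748060.00 / 10660.00 = 70.17 mm

x_c = 115.00 mm, y_c = 70.17 mm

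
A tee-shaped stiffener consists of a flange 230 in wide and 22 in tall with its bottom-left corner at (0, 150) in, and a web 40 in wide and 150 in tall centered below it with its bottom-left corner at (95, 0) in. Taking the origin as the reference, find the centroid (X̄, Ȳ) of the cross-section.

X̄ = 115.00 in, Ȳ = 114.35 in

web: A = 40 × 150 = 6000.00, centroid at (115.00, 75.00).
flange: A = 230 × 22 = 5060.00, centroid at (115.00, 161.00).
ΣA = 11060.00 in², ΣAX̄ = 1271900.00 in³, ΣAȲ = 1264660.00 in³.
X̄ = 1271900.00/11060.00 = 115.00 in; Ȳ = 1264660.00/11060.00 = 114.35 in.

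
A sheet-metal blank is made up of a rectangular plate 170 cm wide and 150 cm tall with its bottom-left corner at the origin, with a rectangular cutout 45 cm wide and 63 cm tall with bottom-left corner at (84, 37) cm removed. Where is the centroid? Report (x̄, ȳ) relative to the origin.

plate: A = 170 × 150 = 25500.00, centroid at (85.00, 75.00).
hole: A = −(45 × 63) = -2835.00, centroid at (106.50, 68.50).
ΣA = 22665.00 cm²
ΣAx̄ = (25500.00)(85.00) + (-2835.00)(106.50) = 1865572.50 cm³
ΣAȳ = (25500.00)(75.00) + (-2835.00)(68.50) = 1718302.50 cm³
x̄ = 1865572.50 / 22665.00 = 82.31 cm
ȳ = 1718302.50 / 22665.00 = 75.81 cm

x̄ = 82.31 cm, ȳ = 75.81 cm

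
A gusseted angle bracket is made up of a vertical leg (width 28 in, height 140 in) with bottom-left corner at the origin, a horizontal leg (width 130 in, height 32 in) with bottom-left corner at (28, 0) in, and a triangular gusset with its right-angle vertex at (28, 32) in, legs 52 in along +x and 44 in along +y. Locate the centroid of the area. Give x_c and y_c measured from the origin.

x_c = 53.51 in, y_c = 42.75 in

vertical leg: A = 28 × 140 = 3920.00, centroid at (14.00, 70.00).
horizontal leg: A = 130 × 32 = 4160.00, centroid at (93.00, 16.00).
gusset: A = ½·52·44 = 1144.00, centroid at (45.33, 46.67).
ΣA = 9224.00 in², ΣAx_c = 493621.33 in³, ΣAy_c = 394346.67 in³.
x_c = 493621.33/9224.00 = 53.51 in; y_c = 394346.67/9224.00 = 42.75 in.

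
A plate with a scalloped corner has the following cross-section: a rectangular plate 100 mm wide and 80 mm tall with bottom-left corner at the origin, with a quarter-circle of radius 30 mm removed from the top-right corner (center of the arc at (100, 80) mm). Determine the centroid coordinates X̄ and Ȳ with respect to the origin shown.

X̄ = 46.39 mm, Ȳ = 37.36 mm

Part | A | x̄ᵢ | ȳᵢ | A·x̄ᵢ | A·ȳᵢ
plate | 8000.00 | 50.00 | 40.00 | 400000.00 | 320000.00
removed quarter-circle | -706.86 | 87.27 | 67.27 | -61685.83 | -47548.67
Σ | 7293.14 |  |  | 338314.17 | 272451.33
X̄ = 338314.17 / 7293.14 = 46.39 mm
Ȳ = 272451.33 / 7293.14 = 37.36 mm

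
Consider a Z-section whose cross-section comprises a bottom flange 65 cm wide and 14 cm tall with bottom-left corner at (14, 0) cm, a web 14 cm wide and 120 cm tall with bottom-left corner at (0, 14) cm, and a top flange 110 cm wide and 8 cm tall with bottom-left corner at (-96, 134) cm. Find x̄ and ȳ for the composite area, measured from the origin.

Part | A | x̄ᵢ | ȳᵢ | A·x̄ᵢ | A·ȳᵢ
bottom flange | 910.00 | 46.50 | 7.00 | 42315.00 | 6370.00
web | 1680.00 | 7.00 | 74.00 | 11760.00 | 124320.00
top flange | 880.00 | -41.00 | 138.00 | -36080.00 | 121440.00
Σ | 3470.00 |  |  | 17995.00 | 252130.00
x̄ = 17995.00 / 3470.00 = 5.19 cm
ȳ = 252130.00 / 3470.00 = 72.66 cm

x̄ = 5.19 cm, ȳ = 72.66 cm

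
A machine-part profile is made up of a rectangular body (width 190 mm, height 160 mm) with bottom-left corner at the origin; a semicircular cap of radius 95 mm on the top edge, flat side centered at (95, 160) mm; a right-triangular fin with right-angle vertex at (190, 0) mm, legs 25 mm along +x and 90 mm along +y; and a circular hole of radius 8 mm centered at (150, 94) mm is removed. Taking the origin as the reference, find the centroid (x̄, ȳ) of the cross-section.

Part | A | x̄ᵢ | ȳᵢ | A·x̄ᵢ | A·ȳᵢ
rectangular body | 30400.00 | 95.00 | 80.00 | 2888000.00 | 2432000.00
semicircular top | 14176.44 | 95.00 | 200.32 | 1346761.50 | 2839813.23
triangular fin | 1125.00 | 198.33 | 30.00 | 223125.00 | 33750.00
hole | -201.06 | 150.00 | 94.00 | -30159.29 | -18899.82
Σ | 45500.37 |  |  | 4427727.21 | 5286663.41
x̄ = 4427727.21 / 45500.37 = 97.31 mm
ȳ = 5286663.41 / 45500.37 = 116.19 mm

x̄ = 97.31 mm, ȳ = 116.19 mm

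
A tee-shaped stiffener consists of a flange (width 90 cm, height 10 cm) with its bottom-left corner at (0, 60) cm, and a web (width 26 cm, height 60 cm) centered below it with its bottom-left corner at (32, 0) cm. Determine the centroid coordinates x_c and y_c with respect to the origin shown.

web: A = 26 × 60 = 1560.00, centroid at (45.00, 30.00).
flange: A = 90 × 10 = 900.00, centroid at (45.00, 65.00).
ΣA = 2460.00 cm²
ΣAx_c = (1560.00)(45.00) + (900.00)(45.00) = 110700.00 cm³
ΣAy_c = (1560.00)(30.00) + (900.00)(65.00) = 105300.00 cm³
x_c = 110700.00 / 2460.00 = 45.00 cm
y_c = 105300.00 / 2460.00 = 42.80 cm

x_c = 45.00 cm, y_c = 42.80 cm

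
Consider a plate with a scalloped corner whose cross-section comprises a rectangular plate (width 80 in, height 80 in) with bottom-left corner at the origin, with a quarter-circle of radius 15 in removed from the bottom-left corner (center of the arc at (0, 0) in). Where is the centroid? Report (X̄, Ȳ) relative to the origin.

Part | A | x̄ᵢ | ȳᵢ | A·x̄ᵢ | A·ȳᵢ
plate | 6400.00 | 40.00 | 40.00 | 256000.00 | 256000.00
removed quarter-circle | -176.71 | 6.37 | 6.37 | -1125.00 | -1125.00
Σ | 6223.29 |  |  | 254875.00 | 254875.00
X̄ = 254875.00 / 6223.29 = 40.96 in
Ȳ = 254875.00 / 6223.29 = 40.96 in

X̄ = 40.96 in, Ȳ = 40.96 in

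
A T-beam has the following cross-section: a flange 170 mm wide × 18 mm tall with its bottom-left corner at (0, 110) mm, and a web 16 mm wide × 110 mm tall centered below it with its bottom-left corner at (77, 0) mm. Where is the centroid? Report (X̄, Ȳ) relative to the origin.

X̄ = 85.00 mm, Ȳ = 95.63 mm

Part | A | x̄ᵢ | ȳᵢ | A·x̄ᵢ | A·ȳᵢ
web | 1760.00 | 85.00 | 55.00 | 149600.00 | 96800.00
flange | 3060.00 | 85.00 | 119.00 | 260100.00 | 364140.00
Σ | 4820.00 |  |  | 409700.00 | 460940.00
X̄ = 409700.00 / 4820.00 = 85.00 mm
Ȳ = 460940.00 / 4820.00 = 95.63 mm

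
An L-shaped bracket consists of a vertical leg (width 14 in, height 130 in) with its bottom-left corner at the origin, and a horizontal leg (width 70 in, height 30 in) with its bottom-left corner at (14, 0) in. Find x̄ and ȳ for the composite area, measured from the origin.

x̄ = 29.50 in, ȳ = 38.21 in

vertical leg: A = 14 × 130 = 1820.00, centroid at (7.00, 65.00).
horizontal leg: A = 70 × 30 = 2100.00, centroid at (49.00, 15.00).
ΣA = 3920.00 in², ΣAx̄ = 115640.00 in³, ΣAȳ = 149800.00 in³.
x̄ = 115640.00/3920.00 = 29.50 in; ȳ = 149800.00/3920.00 = 38.21 in.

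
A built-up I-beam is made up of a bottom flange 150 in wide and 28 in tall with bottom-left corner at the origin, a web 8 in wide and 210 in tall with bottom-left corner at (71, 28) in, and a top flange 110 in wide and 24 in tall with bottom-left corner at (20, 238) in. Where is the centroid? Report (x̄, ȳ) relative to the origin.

x̄ = 75.00 in, ȳ = 110.59 in

bottom flange: A = 150 × 28 = 4200.00, centroid at (75.00, 14.00).
web: A = 8 × 210 = 1680.00, centroid at (75.00, 133.00).
top flange: A = 110 × 24 = 2640.00, centroid at (75.00, 250.00).
ΣA = 8520.00 in²
ΣAx̄ = (4200.00)(75.00) + (1680.00)(75.00) + (2640.00)(75.00) = 639000.00 in³
ΣAȳ = (4200.00)(14.00) + (1680.00)(133.00) + (2640.00)(250.00) = 942240.00 in³
x̄ = 639000.00 / 8520.00 = 75.00 in
ȳ = 942240.00 / 8520.00 = 110.59 in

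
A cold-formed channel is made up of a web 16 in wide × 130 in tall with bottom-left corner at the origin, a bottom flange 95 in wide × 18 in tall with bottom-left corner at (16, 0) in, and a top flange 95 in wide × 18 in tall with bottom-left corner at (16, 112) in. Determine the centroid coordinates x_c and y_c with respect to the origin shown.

x_c = 42.51 in, y_c = 65.00 in

Part | A | x̄ᵢ | ȳᵢ | A·x̄ᵢ | A·ȳᵢ
web | 2080.00 | 8.00 | 65.00 | 16640.00 | 135200.00
bottom flange | 1710.00 | 63.50 | 9.00 | 108585.00 | 15390.00
top flange | 1710.00 | 63.50 | 121.00 | 108585.00 | 206910.00
Σ | 5500.00 |  |  | 233810.00 | 357500.00
x_c = 233810.00 / 5500.00 = 42.51 in
y_c = 357500.00 / 5500.00 = 65.00 in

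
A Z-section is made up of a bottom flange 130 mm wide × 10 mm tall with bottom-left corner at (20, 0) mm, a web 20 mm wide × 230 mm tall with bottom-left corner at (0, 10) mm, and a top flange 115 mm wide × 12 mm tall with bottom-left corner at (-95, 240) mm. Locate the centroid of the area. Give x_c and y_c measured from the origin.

x_c = 14.39 mm, y_c = 126.51 mm

bottom flange: A = 130 × 10 = 1300.00, centroid at (85.00, 5.00).
web: A = 20 × 230 = 4600.00, centroid at (10.00, 125.00).
top flange: A = 115 × 12 = 1380.00, centroid at (-37.50, 246.00).
ΣA = 7280.00 mm²
ΣAx_c = (1300.00)(85.00) + (4600.00)(10.00) + (1380.00)(-37.50) = 104750.00 mm³
ΣAy_c = (1300.00)(5.00) + (4600.00)(125.00) + (1380.00)(246.00) = 920980.00 mm³
x_c = 104750.00 / 7280.00 = 14.39 mm
y_c = 920980.00 / 7280.00 = 126.51 mm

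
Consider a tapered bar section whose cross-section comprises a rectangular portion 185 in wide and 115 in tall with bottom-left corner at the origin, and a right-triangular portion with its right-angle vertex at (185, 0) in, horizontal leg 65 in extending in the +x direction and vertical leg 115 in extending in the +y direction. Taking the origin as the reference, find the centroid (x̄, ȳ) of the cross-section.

rectangular portion: A = 185 × 115 = 21275.00, centroid at (92.50, 57.50).
triangular portion: A = ½·65·115 = 3737.50, centroid at (206.67, 38.33).
ΣA = 25012.50 in²
ΣAx̄ = (21275.00)(92.50) + (3737.50)(206.67) = 2740354.17 in³
ΣAȳ = (21275.00)(57.50) + (3737.50)(38.33) = 1366583.33 in³
x̄ = 2740354.17 / 25012.50 = 109.56 in
ȳ = 1366583.33 / 25012.50 = 54.64 in

x̄ = 109.56 in, ȳ = 54.64 in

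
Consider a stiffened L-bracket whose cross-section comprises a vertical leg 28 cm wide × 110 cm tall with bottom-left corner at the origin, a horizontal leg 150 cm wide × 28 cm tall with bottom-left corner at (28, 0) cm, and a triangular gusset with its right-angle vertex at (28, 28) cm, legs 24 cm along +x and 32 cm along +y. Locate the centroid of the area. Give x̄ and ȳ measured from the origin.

x̄ = 63.88 cm, ȳ = 31.71 cm

vertical leg: A = 28 × 110 = 3080.00, centroid at (14.00, 55.00).
horizontal leg: A = 150 × 28 = 4200.00, centroid at (103.00, 14.00).
gusset: A = ½·24·32 = 384.00, centroid at (36.00, 38.67).
ΣA = 7664.00 cm², ΣAx̄ = 489544.00 cm³, ΣAȳ = 243048.00 cm³.
x̄ = 489544.00/7664.00 = 63.88 cm; ȳ = 243048.00/7664.00 = 31.71 cm.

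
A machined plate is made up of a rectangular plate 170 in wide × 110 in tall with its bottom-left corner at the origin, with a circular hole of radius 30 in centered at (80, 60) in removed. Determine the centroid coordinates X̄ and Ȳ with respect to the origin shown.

X̄ = 85.89 in, Ȳ = 54.11 in

plate: A = 170 × 110 = 18700.00, centroid at (85.00, 55.00).
hole: A = −π·30² = -2827.43, centroid at (80.00, 60.00).
ΣA = 15872.57 in², ΣAX̄ = 1363305.33 in³, ΣAȲ = 858854.00 in³.
X̄ = 1363305.33/15872.57 = 85.89 in; Ȳ = 858854.00/15872.57 = 54.11 in.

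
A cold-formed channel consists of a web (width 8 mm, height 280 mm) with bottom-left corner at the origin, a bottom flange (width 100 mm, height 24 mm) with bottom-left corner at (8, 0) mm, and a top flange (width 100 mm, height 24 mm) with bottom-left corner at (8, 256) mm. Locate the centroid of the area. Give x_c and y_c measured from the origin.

x_c = 40.82 mm, y_c = 140.00 mm

web: A = 8 × 280 = 2240.00, centroid at (4.00, 140.00).
bottom flange: A = 100 × 24 = 2400.00, centroid at (58.00, 12.00).
top flange: A = 100 × 24 = 2400.00, centroid at (58.00, 268.00).
ΣA = 7040.00 mm²
ΣAx_c = (2240.00)(4.00) + (2400.00)(58.00) + (2400.00)(58.00) = 287360.00 mm³
ΣAy_c = (2240.00)(140.00) + (2400.00)(12.00) + (2400.00)(268.00) = 985600.00 mm³
x_c = 287360.00 / 7040.00 = 40.82 mm
y_c = 985600.00 / 7040.00 = 140.00 mm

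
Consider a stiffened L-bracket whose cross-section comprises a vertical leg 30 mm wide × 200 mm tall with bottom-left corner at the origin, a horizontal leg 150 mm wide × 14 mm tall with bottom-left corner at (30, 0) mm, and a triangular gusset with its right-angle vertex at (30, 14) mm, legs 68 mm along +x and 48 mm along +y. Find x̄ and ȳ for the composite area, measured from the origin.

vertical leg: A = 30 × 200 = 6000.00, centroid at (15.00, 100.00).
horizontal leg: A = 150 × 14 = 2100.00, centroid at (105.00, 7.00).
gusset: A = ½·68·48 = 1632.00, centroid at (52.67, 30.00).
ΣA = 9732.00 mm², ΣAx̄ = 396452.00 mm³, ΣAȳ = 663660.00 mm³.
x̄ = 396452.00/9732.00 = 40.74 mm; ȳ = 663660.00/9732.00 = 68.19 mm.

x̄ = 40.74 mm, ȳ = 68.19 mm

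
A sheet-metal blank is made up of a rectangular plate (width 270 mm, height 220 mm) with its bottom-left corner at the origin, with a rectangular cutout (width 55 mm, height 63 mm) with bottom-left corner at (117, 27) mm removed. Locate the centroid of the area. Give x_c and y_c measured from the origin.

plate: A = 270 × 220 = 59400.00, centroid at (135.00, 110.00).
hole: A = −(55 × 63) = -3465.00, centroid at (144.50, 58.50).
ΣA = 55935.00 mm², ΣAx_c = 7518307.50 mm³, ΣAy_c = 6331297.50 mm³.
x_c = 7518307.50/55935.00 = 134.41 mm; y_c = 6331297.50/55935.00 = 113.19 mm.

x_c = 134.41 mm, y_c = 113.19 mm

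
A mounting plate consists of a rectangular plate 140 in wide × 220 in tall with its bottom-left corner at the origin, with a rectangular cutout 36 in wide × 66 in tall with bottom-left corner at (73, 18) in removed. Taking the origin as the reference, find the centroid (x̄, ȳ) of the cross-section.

Part | A | x̄ᵢ | ȳᵢ | A·x̄ᵢ | A·ȳᵢ
plate | 30800.00 | 70.00 | 110.00 | 2156000.00 | 3388000.00
hole | -2376.00 | 91.00 | 51.00 | -216216.00 | -121176.00
Σ | 28424.00 |  |  | 1939784.00 | 3266824.00
x̄ = 1939784.00 / 28424.00 = 68.24 in
ȳ = 3266824.00 / 28424.00 = 114.93 in

x̄ = 68.24 in, ȳ = 114.93 in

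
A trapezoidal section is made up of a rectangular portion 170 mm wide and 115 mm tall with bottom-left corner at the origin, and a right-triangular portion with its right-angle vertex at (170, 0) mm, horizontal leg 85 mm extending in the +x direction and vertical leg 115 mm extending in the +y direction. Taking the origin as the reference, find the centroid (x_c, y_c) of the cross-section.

x_c = 107.67 mm, y_c = 53.67 mm

rectangular portion: A = 170 × 115 = 19550.00, centroid at (85.00, 57.50).
triangular portion: A = ½·85·115 = 4887.50, centroid at (198.33, 38.33).
ΣA = 24437.50 mm², ΣAx_c = 2631104.17 mm³, ΣAy_c = 1311479.17 mm³.
x_c = 2631104.17/24437.50 = 107.67 mm; y_c = 1311479.17/24437.50 = 53.67 mm.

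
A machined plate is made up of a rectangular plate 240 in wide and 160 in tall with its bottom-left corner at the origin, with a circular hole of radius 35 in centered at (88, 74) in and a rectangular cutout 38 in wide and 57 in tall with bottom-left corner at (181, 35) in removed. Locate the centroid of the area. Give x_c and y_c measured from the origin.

x_c = 118.45 in, y_c = 81.82 in

plate: A = 240 × 160 = 38400.00, centroid at (120.00, 80.00).
hole 1: A = −π·35² = -3848.45, centroid at (88.00, 74.00).
hole 2: A = −(38 × 57) = -2166.00, centroid at (200.00, 63.50).
ΣA = 32385.55 in², ΣAx_c = 3836136.31 in³, ΣAy_c = 2649673.63 in³.
x_c = 3836136.31/32385.55 = 118.45 in; y_c = 2649673.63/32385.55 = 81.82 in.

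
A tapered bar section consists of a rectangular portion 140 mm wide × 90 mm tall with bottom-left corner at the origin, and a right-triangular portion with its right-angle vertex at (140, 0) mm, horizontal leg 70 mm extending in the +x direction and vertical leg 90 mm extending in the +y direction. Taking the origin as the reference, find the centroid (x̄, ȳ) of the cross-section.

rectangular portion: A = 140 × 90 = 12600.00, centroid at (70.00, 45.00).
triangular portion: A = ½·70·90 = 3150.00, centroid at (163.33, 30.00).
ΣA = 15750.00 mm², ΣAx̄ = 1396500.00 mm³, ΣAȳ = 661500.00 mm³.
x̄ = 1396500.00/15750.00 = 88.67 mm; ȳ = 661500.00/15750.00 = 42.00 mm.

x̄ = 88.67 mm, ȳ = 42.00 mm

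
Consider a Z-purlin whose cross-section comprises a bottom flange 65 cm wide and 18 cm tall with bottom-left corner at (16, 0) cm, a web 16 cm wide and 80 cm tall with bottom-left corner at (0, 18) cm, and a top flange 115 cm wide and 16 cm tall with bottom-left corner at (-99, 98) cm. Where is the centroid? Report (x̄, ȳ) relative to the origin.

x̄ = -2.19 cm, ȳ = 65.22 cm

bottom flange: A = 65 × 18 = 1170.00, centroid at (48.50, 9.00).
web: A = 16 × 80 = 1280.00, centroid at (8.00, 58.00).
top flange: A = 115 × 16 = 1840.00, centroid at (-41.50, 106.00).
ΣA = 4290.00 cm²
ΣAx̄ = (1170.00)(48.50) + (1280.00)(8.00) + (1840.00)(-41.50) = -9375.00 cm³
ΣAȳ = (1170.00)(9.00) + (1280.00)(58.00) + (1840.00)(106.00) = 279810.00 cm³
x̄ = -9375.00 / 4290.00 = -2.19 cm
ȳ = 279810.00 / 4290.00 = 65.22 cm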